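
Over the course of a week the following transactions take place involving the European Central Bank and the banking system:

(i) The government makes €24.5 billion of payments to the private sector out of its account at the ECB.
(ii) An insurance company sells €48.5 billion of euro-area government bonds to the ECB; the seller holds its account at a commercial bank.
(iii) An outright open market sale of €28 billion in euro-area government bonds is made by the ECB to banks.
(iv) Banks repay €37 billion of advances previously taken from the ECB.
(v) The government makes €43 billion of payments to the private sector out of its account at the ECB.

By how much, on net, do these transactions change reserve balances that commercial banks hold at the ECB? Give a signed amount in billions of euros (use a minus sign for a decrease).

Government spending €24.5 billion: government payments flow into bank reserve accounts → +€24.5B.
Asset purchase (from non-banks) €48.5 billion: the ECB pays by crediting reserve accounts → +€48.5B.
OMO sale (to banks) €28 billion: the buying banks pay out of their reserve balances → −€28B.
Discount-window repayment €37 billion: repayment is debited from reserves → −€37B.
Government spending €43 billion: government payments flow into bank reserve accounts → +€43B.
Net: 24.5 + 48.5 − 28 − 37 + 43 = +€51 billion.

+€51 billion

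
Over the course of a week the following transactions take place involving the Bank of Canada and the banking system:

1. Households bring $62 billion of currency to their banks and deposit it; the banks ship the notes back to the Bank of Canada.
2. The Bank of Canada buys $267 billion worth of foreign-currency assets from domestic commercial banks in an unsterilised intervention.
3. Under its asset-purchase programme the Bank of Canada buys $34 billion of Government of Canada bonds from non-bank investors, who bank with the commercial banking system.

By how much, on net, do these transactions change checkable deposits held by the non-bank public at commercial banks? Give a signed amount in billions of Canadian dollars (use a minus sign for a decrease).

Bank of Canada balance sheet:
  Assets:      Securities +$34B, Foreign assets +$267B
  Liabilities: Bank reserves +$363B, Currency in circulation −$62B
Commercial banking system:
  Assets:      Reserves at CB +$363B, Foreign assets −$267B
  Liabilities: Checkable deposits +$96B
So the change in checkable deposits held by the non-bank public at commercial banks is +$96 billion.

+$96 billion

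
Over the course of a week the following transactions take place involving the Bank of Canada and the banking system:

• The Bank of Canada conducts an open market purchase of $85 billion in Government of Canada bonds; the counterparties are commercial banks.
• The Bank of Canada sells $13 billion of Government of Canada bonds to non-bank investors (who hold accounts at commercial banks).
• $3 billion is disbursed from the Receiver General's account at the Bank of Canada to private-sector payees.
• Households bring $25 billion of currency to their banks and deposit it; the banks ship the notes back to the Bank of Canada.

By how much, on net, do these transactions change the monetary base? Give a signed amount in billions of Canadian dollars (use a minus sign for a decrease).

+$75 billion

Bank of Canada balance sheet:
  Assets:      Securities +$72B
  Liabilities: Bank reserves +$100B, Currency in circulation −$25B, Government deposits −$3B
Monetary base = currency + reserves: −$25B + (+$100B) = +$75 billion.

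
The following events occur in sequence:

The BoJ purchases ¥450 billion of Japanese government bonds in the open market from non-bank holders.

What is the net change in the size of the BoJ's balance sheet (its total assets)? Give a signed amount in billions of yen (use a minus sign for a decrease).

+¥450 billion

Asset purchase (from non-banks) ¥450 billion: a BoJ asset is acquired → +¥450B.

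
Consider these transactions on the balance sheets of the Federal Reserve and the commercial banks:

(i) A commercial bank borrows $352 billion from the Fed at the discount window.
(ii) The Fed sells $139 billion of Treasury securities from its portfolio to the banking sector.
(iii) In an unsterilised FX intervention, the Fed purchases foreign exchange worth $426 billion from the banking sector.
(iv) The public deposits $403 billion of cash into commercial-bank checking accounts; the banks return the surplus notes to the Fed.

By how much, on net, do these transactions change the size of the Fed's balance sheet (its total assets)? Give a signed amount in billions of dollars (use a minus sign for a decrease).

+$639 billion

Fed balance sheet:
  Assets:      Securities −$139B, Loans to banks +$352B, Foreign assets +$426B
  Liabilities: Bank reserves +$1042B, Currency in circulation −$403B
Commercial banking system:
  Assets:      Reserves at CB +$1042B, Securities +$139B, Foreign assets −$426B
  Liabilities: Checkable deposits +$403B, Borrowings from CB +$352B
Change in total Fed assets = +$639 billion.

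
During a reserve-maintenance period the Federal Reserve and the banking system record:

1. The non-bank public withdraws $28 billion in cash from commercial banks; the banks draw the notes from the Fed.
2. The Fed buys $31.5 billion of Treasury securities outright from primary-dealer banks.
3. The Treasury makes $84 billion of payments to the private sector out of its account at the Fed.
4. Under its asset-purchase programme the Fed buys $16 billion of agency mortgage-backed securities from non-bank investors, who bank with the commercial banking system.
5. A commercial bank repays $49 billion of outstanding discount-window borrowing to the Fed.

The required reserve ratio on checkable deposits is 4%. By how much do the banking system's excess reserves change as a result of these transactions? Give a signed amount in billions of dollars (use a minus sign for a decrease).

+$51.62 billion

Currency withdrawal $28 billion: reserves −$28B, deposits −$28B.
OMO purchase (from banks) $31.5 billion: reserves +$31.5B, deposits 0.
Government spending $84 billion: reserves +$84B, deposits +$84B.
Asset purchase (from non-banks) $16 billion: reserves +$16B, deposits +$16B.
Discount-window repayment $49 billion: reserves −$49B, deposits 0.
Totals: Δreserves = +$54.5B, Δdeposits = +$72B.
Δrequired reserves = 4% × +$72B = +$2.88B.
Δexcess reserves = Δreserves − Δrequired = +$54.5B − (+$2.88B) = +$51.62 billion.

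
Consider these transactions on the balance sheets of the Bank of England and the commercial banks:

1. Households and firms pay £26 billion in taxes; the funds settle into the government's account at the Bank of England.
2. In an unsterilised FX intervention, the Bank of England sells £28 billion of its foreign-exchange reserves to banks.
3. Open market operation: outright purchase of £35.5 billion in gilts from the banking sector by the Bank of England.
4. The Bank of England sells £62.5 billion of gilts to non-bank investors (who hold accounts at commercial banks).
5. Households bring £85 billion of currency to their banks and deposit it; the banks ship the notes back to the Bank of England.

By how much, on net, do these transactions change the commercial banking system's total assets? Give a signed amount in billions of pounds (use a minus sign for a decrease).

Government account inflow £26 billion: bank balance sheets shrink → −£26B.
FX sale £28 billion: just an asset swap on bank balance sheets → 0.
OMO purchase (from banks) £35.5 billion: just an asset swap on bank balance sheets → 0.
Asset sale (to non-banks) £62.5 billion: bank balance sheets shrink → −£62.5B.
Currency deposit £85 billion: bank balance sheets expand → +£85B.
Net: −26 + 0 + 0 − 62.5 + 85 = -£3.5 billion.

-£3.5 billion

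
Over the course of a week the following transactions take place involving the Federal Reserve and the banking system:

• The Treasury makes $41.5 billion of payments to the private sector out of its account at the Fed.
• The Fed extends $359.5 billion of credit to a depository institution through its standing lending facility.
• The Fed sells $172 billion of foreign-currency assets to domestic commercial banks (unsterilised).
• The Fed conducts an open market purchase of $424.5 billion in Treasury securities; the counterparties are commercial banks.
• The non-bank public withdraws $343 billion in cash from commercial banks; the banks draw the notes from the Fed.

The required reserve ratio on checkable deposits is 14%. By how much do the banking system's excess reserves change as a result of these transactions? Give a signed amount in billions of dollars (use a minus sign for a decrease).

Government spending $41.5 billion: reserves +$41.5B, deposits +$41.5B.
Discount-window loan $359.5 billion: reserves +$359.5B, deposits 0.
FX sale $172 billion: reserves −$172B, deposits 0.
OMO purchase (from banks) $424.5 billion: reserves +$424.5B, deposits 0.
Currency withdrawal $343 billion: reserves −$343B, deposits −$343B.
Totals: Δreserves = +$310.5B, Δdeposits = −$301.5B.
Δrequired reserves = 14% × −$301.5B = −$42.21B.
Δexcess reserves = Δreserves − Δrequired = +$310.5B − (−$42.21B) = +$352.71 billion.

+$352.71 billion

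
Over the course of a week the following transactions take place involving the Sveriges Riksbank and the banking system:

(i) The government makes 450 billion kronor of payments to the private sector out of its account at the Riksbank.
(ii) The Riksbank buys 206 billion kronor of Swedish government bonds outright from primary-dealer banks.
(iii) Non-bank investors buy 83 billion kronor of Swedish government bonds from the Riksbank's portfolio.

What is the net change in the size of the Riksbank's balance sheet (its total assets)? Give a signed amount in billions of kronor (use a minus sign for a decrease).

+123 billion

Riksbank balance sheet:
  Assets:      Securities +123B
  Liabilities: Bank reserves +573B, Government deposits −450B
Commercial banking system:
  Assets:      Reserves at CB +573B, Securities −206B
  Liabilities: Checkable deposits +367B
Change in total Riksbank assets = +123 billion.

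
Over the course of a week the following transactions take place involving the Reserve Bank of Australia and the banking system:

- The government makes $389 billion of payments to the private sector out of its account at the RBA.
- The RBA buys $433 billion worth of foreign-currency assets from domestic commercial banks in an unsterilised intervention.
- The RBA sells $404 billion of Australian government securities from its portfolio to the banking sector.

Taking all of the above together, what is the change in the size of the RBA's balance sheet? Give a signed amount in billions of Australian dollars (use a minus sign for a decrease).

+$29 billion

RBA balance sheet:
  Assets:      Securities −$404B, Foreign assets +$433B
  Liabilities: Bank reserves +$418B, Government deposits −$389B
Change in total RBA assets = +$29 billion.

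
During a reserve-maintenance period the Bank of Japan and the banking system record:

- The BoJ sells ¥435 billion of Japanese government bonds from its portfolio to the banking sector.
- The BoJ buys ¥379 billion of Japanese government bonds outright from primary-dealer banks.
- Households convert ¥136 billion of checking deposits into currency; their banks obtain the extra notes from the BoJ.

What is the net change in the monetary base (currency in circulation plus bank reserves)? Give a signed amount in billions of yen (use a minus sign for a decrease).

-¥56 billion

OMO sale (to banks) ¥435 billion: BoJ balance sheet contracts → −¥435B.
OMO purchase (from banks) ¥379 billion: BoJ balance sheet expands → +¥379B.
Currency withdrawal ¥136 billion: just a shift between currency and reserves — both are base money → 0.
Net: −435 + 379 + 0 = -¥56 billion.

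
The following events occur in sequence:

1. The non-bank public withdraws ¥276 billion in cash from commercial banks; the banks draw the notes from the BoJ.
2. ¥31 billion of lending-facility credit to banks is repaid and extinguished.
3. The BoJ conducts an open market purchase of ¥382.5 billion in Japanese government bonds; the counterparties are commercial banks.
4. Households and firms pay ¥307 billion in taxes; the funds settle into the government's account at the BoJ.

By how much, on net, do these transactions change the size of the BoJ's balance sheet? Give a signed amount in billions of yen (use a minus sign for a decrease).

Currency withdrawal ¥276 billion: only the composition of liabilities changes → 0.
Discount-window repayment ¥31 billion: a BoJ asset is shed → −¥31B.
OMO purchase (from banks) ¥382.5 billion: a BoJ asset is acquired → +¥382.5B.
Government account inflow ¥307 billion: only the composition of liabilities changes → 0.
Net: 0 − 31 + 382.5 + 0 = +¥351.5 billion.

+¥351.5 billion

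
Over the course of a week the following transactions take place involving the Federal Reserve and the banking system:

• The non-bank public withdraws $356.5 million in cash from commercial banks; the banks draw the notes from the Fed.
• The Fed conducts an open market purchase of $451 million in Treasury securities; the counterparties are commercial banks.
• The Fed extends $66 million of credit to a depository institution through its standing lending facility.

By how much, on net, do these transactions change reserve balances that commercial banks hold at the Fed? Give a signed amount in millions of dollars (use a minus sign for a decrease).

Currency withdrawal $356.5 million: banks swap reserves for currency → −$356.5M.
OMO purchase (from banks) $451 million: the Fed pays by crediting reserve accounts → +$451M.
Discount-window loan $66 million: the loan is credited to the bank's reserve account → +$66M.
Net: −356.5 + 451 + 66 = +$160.5 million.

+$160.5 million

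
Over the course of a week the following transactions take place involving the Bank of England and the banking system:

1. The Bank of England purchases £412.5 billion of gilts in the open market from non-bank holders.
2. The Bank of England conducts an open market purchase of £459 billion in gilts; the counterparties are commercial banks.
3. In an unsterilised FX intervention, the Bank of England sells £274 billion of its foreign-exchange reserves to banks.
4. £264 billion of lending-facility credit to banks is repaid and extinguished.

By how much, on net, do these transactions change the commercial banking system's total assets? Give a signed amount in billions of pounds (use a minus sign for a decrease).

Asset purchase (from non-banks) £412.5 billion: bank balance sheets expand → +£412.5B.
OMO purchase (from banks) £459 billion: just an asset swap on bank balance sheets → 0.
FX sale £274 billion: just an asset swap on bank balance sheets → 0.
Discount-window repayment £264 billion: bank balance sheets shrink → −£264B.
Net: 412.5 + 0 + 0 − 264 = +£148.5 billion.

+£148.5 billion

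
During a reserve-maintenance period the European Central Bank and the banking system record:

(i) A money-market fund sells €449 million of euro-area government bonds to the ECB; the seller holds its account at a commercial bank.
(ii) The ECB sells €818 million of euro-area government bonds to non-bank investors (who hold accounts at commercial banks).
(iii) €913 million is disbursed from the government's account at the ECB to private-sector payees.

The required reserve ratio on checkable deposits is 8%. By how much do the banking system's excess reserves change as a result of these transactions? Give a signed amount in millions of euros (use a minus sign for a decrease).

+€500.48 million

Asset purchase (from non-banks) €449 million: reserves +€449M, deposits +€449M.
Asset sale (to non-banks) €818 million: reserves −€818M, deposits −€818M.
Government spending €913 million: reserves +€913M, deposits +€913M.
Totals: Δreserves = +€544M, Δdeposits = +€544M.
Δrequired reserves = 8% × +€544M = +€43.52M.
Δexcess reserves = Δreserves − Δrequired = +€544M − (+€43.52M) = +€500.48 million.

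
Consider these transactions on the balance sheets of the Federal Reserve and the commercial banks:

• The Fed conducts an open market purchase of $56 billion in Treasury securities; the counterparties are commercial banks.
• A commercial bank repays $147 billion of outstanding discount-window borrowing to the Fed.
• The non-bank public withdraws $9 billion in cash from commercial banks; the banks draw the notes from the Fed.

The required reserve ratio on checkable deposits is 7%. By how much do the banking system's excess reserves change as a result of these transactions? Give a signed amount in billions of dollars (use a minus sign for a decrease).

-$99.37 billion

OMO purchase (from banks) $56 billion: reserves +$56B, deposits 0.
Discount-window repayment $147 billion: reserves −$147B, deposits 0.
Currency withdrawal $9 billion: reserves −$9B, deposits −$9B.
Totals: Δreserves = −$100B, Δdeposits = −$9B.
Δrequired reserves = 7% × −$9B = −$0.63B.
Δexcess reserves = Δreserves − Δrequired = −$100B − (−$0.63B) = -$99.37 billion.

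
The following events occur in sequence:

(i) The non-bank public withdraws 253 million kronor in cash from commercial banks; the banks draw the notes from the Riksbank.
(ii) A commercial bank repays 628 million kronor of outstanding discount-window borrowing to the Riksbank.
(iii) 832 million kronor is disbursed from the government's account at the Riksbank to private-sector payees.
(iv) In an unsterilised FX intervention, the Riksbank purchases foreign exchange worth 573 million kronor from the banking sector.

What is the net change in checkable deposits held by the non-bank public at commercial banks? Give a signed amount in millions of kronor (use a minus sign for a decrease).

+579 million

Riksbank balance sheet:
  Assets:      Loans to banks −628M, Foreign assets +573M
  Liabilities: Bank reserves +524M, Currency in circulation +253M, Government deposits −832M
Commercial banking system:
  Assets:      Reserves at CB +524M, Foreign assets −573M
  Liabilities: Checkable deposits +579M, Borrowings from CB −628M
So the change in checkable deposits held by the non-bank public at commercial banks is +579 million.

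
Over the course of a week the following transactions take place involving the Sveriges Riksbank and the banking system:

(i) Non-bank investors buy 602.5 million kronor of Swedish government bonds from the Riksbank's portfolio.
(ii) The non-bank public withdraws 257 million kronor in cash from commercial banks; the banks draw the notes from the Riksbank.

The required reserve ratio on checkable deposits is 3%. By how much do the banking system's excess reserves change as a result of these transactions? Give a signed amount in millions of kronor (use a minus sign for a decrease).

Asset sale (to non-banks) 602.5 million kronor: reserves −602.5M, deposits −602.5M.
Currency withdrawal 257 million kronor: reserves −257M, deposits −257M.
Totals: Δreserves = −859.5M, Δdeposits = −859.5M.
Δrequired reserves = 3% × −859.5M = −25.785M.
Δexcess reserves = Δreserves − Δrequired = −859.5M − (−25.785M) = -833.715 million.

-833.715 million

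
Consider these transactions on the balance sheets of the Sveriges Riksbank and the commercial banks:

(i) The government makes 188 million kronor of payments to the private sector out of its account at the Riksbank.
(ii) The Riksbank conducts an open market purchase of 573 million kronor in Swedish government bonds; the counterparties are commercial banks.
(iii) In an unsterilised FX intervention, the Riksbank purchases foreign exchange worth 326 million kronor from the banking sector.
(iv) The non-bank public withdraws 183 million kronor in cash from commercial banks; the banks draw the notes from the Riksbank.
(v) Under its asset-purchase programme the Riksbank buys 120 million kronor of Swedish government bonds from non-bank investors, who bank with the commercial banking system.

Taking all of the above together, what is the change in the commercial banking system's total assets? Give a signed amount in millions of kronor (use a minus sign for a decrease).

Government spending 188 million kronor: bank balance sheets expand → +188M.
OMO purchase (from banks) 573 million kronor: just an asset swap on bank balance sheets → 0.
FX purchase 326 million kronor: just an asset swap on bank balance sheets → 0.
Currency withdrawal 183 million kronor: bank balance sheets shrink → −183M.
Asset purchase (from non-banks) 120 million kronor: bank balance sheets expand → +120M.
Net: 188 + 0 + 0 − 183 + 120 = +125 million.

+125 million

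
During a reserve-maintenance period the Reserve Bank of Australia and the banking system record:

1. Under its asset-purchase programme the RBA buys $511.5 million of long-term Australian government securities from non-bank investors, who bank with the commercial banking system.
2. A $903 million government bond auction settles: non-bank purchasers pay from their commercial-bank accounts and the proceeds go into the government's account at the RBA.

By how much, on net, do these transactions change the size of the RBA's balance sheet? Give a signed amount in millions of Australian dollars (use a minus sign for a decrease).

Asset purchase (from non-banks) $511.5 million: an RBA asset is acquired → +$511.5M.
Government account inflow $903 million: only the composition of liabilities changes → 0.
Net: 511.5 + 0 = +$511.5 million.

+$511.5 million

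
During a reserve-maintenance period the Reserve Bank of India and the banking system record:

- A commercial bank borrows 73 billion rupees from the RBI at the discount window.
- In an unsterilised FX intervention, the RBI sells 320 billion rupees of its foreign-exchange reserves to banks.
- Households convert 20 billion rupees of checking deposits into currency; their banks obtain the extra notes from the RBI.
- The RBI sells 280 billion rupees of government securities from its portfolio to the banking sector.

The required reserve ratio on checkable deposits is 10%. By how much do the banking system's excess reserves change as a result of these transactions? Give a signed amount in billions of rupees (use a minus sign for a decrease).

Discount-window loan 73 billion rupees: reserves +73B, deposits 0.
FX sale 320 billion rupees: reserves −320B, deposits 0.
Currency withdrawal 20 billion rupees: reserves −20B, deposits −20B.
OMO sale (to banks) 280 billion rupees: reserves −280B, deposits 0.
Totals: Δreserves = −547B, Δdeposits = −20B.
Δrequired reserves = 10% × −20B = −2B.
Δexcess reserves = Δreserves − Δrequired = −547B − (−2B) = -545 billion.

-545 billion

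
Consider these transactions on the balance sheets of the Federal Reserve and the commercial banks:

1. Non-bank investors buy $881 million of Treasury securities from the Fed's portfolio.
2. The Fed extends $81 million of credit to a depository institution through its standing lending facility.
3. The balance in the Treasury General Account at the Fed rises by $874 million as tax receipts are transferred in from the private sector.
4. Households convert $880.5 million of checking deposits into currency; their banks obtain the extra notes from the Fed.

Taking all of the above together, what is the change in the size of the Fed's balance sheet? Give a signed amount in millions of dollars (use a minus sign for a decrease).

Fed balance sheet:
  Assets:      Securities −$881M, Loans to banks +$81M
  Liabilities: Bank reserves −$2554.5M, Currency in circulation +$880.5M, Government deposits +$874M
Change in total Fed assets = -$800 million.

-$800 million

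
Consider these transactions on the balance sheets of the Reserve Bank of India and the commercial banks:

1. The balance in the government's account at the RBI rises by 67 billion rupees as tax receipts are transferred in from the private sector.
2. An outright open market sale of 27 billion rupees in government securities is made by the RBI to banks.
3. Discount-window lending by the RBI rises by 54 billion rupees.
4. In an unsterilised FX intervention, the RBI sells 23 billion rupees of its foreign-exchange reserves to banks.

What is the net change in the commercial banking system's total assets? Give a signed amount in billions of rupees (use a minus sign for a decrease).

-13 billion

RBI balance sheet:
  Assets:      Securities −27B, Loans to banks +54B, Foreign assets −23B
  Liabilities: Bank reserves −63B, Government deposits +67B
Commercial banking system:
  Assets:      Reserves at CB −63B, Securities +27B, Foreign assets +23B
  Liabilities: Checkable deposits −67B, Borrowings from CB +54B
Change in total bank assets = -13 billion.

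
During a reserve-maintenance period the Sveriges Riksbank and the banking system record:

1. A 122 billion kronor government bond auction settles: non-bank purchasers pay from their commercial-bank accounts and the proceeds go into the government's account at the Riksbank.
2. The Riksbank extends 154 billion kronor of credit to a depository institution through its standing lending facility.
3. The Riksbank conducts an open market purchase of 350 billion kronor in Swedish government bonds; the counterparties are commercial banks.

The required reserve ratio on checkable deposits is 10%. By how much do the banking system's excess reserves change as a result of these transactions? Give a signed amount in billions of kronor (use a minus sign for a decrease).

Government account inflow 122 billion kronor: reserves −122B, deposits −122B.
Discount-window loan 154 billion kronor: reserves +154B, deposits 0.
OMO purchase (from banks) 350 billion kronor: reserves +350B, deposits 0.
Totals: Δreserves = +382B, Δdeposits = −122B.
Δrequired reserves = 10% × −122B = −12.2B.
Δexcess reserves = Δreserves − Δrequired = +382B − (−12.2B) = +394.2 billion.

+394.2 billion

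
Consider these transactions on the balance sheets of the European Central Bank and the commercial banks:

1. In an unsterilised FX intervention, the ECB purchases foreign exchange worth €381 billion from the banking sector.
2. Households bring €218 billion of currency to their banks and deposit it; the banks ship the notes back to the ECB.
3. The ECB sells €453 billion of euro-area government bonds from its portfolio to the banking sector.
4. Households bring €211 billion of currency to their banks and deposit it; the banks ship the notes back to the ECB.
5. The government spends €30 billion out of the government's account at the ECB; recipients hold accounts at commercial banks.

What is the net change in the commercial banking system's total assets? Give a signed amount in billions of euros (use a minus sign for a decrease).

+€459 billion

ECB balance sheet:
  Assets:      Securities −€453B, Foreign assets +€381B
  Liabilities: Bank reserves +€387B, Currency in circulation −€429B, Government deposits −€30B
Commercial banking system:
  Assets:      Reserves at CB +€387B, Securities +€453B, Foreign assets −€381B
  Liabilities: Checkable deposits +€459B
Change in total bank assets = +€459 billion.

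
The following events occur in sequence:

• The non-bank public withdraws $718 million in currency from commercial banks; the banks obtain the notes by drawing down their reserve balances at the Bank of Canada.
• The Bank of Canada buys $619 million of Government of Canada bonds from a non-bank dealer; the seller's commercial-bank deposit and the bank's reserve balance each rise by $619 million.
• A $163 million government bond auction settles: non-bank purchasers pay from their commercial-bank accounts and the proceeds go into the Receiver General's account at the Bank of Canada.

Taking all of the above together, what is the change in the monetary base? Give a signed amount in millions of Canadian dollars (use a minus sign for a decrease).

Currency withdrawal $718 million: just a shift between currency and reserves — both are base money → 0.
Asset purchase (from non-banks) $619 million: Bank of Canada balance sheet expands → +$619M.
Government account inflow $163 million: reserves shift to a non-base liability → −$163M.
Net: 0 + 619 − 163 = +$456 million.

+$456 million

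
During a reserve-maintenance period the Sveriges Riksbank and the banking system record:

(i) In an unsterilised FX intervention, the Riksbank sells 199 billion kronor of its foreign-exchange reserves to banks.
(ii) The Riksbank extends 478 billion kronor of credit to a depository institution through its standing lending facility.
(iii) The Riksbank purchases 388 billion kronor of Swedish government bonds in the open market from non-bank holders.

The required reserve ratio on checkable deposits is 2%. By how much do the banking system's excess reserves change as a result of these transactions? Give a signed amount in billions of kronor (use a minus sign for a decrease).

+659.24 billion

FX sale 199 billion kronor: reserves −199B, deposits 0.
Discount-window loan 478 billion kronor: reserves +478B, deposits 0.
Asset purchase (from non-banks) 388 billion kronor: reserves +388B, deposits +388B.
Totals: Δreserves = +667B, Δdeposits = +388B.
Δrequired reserves = 2% × +388B = +7.76B.
Δexcess reserves = Δreserves − Δrequired = +667B − (+7.76B) = +659.24 billion.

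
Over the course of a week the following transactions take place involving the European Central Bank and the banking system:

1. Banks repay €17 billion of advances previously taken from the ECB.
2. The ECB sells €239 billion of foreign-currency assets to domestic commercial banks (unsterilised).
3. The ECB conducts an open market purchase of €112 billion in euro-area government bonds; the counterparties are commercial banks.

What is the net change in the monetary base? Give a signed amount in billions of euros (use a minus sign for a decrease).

Discount-window repayment €17 billion: ECB balance sheet contracts → −€17B.
FX sale €239 billion: ECB balance sheet contracts → −€239B.
OMO purchase (from banks) €112 billion: ECB balance sheet expands → +€112B.
Net: −17 − 239 + 112 = -€144 billion.

-€144 billion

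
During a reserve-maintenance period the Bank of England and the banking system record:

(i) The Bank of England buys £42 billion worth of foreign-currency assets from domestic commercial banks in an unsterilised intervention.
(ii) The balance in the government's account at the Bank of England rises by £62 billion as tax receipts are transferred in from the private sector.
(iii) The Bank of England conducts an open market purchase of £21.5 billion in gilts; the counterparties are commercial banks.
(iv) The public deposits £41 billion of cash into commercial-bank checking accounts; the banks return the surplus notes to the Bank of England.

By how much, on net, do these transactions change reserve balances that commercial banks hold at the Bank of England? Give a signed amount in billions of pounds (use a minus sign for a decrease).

Bank of England balance sheet:
  Assets:      Securities +£21.5B, Foreign assets +£42B
  Liabilities: Bank reserves +£42.5B, Currency in circulation −£41B, Government deposits +£62B
Commercial banking system:
  Assets:      Reserves at CB +£42.5B, Securities −£21.5B, Foreign assets −£42B
  Liabilities: Checkable deposits −£21B
So the change in reserve balances that commercial banks hold at the Bank of England is +£42.5 billion.

+£42.5 billion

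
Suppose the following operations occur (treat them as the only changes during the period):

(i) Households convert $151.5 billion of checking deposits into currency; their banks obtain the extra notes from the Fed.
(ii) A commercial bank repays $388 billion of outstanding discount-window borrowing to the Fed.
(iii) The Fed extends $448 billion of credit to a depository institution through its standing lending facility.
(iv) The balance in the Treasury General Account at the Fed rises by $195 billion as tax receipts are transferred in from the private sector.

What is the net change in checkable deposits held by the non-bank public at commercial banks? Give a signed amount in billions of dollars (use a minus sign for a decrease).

Fed balance sheet:
  Assets:      Loans to banks +$60B
  Liabilities: Bank reserves −$286.5B, Currency in circulation +$151.5B, Government deposits +$195B
Commercial banking system:
  Assets:      Reserves at CB −$286.5B
  Liabilities: Checkable deposits −$346.5B, Borrowings from CB +$60B
So the change in checkable deposits held by the non-bank public at commercial banks is -$346.5 billion.

-$346.5 billion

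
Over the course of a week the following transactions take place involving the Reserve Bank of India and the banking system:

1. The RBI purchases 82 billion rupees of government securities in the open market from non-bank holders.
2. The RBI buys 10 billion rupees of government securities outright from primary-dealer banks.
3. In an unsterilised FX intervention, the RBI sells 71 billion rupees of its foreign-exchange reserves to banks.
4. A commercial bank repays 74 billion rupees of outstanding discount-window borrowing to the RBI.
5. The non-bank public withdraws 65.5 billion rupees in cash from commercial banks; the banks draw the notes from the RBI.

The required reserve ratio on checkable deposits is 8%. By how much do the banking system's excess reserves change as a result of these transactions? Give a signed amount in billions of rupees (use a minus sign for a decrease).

-119.82 billion

Asset purchase (from non-banks) 82 billion rupees: reserves +82B, deposits +82B.
OMO purchase (from banks) 10 billion rupees: reserves +10B, deposits 0.
FX sale 71 billion rupees: reserves −71B, deposits 0.
Discount-window repayment 74 billion rupees: reserves −74B, deposits 0.
Currency withdrawal 65.5 billion rupees: reserves −65.5B, deposits −65.5B.
Totals: Δreserves = −118.5B, Δdeposits = +16.5B.
Δrequired reserves = 8% × +16.5B = +1.32B.
Δexcess reserves = Δreserves − Δrequired = −118.5B − (+1.32B) = -119.82 billion.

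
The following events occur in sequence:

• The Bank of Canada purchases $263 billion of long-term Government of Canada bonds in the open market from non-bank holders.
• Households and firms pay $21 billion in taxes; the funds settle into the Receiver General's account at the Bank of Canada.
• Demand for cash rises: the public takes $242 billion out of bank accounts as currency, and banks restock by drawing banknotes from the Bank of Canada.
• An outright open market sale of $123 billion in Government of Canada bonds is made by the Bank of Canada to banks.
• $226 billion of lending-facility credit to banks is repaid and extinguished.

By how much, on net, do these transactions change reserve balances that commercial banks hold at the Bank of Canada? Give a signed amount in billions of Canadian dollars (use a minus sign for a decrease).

Asset purchase (from non-banks) $263 billion: the Bank of Canada pays by crediting reserve accounts → +$263B.
Government account inflow $21 billion: funds move from bank reserves into the government account → −$21B.
Currency withdrawal $242 billion: banks swap reserves for currency → −$242B.
OMO sale (to banks) $123 billion: the buying banks pay out of their reserve balances → −$123B.
Discount-window repayment $226 billion: repayment is debited from reserves → −$226B.
Net: 263 − 21 − 242 − 123 − 226 = -$349 billion.

-$349 billion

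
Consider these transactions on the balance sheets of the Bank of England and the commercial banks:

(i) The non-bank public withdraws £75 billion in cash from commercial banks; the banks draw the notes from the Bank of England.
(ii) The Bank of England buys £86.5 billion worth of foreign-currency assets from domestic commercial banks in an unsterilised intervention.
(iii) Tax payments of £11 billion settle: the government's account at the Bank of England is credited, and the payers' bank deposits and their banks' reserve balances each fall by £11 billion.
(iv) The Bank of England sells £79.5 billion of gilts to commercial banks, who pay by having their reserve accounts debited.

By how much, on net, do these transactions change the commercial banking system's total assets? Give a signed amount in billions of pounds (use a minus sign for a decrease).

-£86 billion

Currency withdrawal £75 billion: bank balance sheets shrink → −£75B.
FX purchase £86.5 billion: just an asset swap on bank balance sheets → 0.
Government account inflow £11 billion: bank balance sheets shrink → −£11B.
OMO sale (to banks) £79.5 billion: just an asset swap on bank balance sheets → 0.
Net: −75 + 0 − 11 + 0 = -£86 billion.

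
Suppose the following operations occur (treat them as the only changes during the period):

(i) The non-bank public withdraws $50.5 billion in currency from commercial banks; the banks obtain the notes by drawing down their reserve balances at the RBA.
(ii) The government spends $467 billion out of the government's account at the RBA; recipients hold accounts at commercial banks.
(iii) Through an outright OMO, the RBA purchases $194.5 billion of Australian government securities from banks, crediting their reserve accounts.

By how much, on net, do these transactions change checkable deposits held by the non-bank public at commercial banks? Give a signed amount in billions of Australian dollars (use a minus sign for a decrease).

Currency withdrawal $50.5 billion: non-bank counterparties' bank balances fall → −$50.5B.
Government spending $467 billion: non-bank counterparties' bank balances rise → +$467B.
OMO purchase (from banks) $194.5 billion: the counterparty is a bank, so public deposits are unchanged → 0.
Net: −50.5 + 467 + 0 = +$416.5 billion.

+$416.5 billion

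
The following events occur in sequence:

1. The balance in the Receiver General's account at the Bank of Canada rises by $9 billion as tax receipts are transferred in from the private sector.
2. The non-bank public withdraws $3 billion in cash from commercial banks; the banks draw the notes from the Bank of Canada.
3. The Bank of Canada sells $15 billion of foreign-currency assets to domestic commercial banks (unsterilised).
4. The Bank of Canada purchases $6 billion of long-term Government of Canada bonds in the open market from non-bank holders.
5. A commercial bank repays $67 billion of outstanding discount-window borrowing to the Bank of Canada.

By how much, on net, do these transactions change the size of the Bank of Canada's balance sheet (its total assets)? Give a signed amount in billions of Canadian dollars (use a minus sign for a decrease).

-$76 billion

Bank of Canada balance sheet:
  Assets:      Securities +$6B, Loans to banks −$67B, Foreign assets −$15B
  Liabilities: Bank reserves −$88B, Currency in circulation +$3B, Government deposits +$9B
Commercial banking system:
  Assets:      Reserves at CB −$88B, Foreign assets +$15B
  Liabilities: Checkable deposits −$6B, Borrowings from CB −$67B
Change in total Bank of Canada assets = -$76 billion.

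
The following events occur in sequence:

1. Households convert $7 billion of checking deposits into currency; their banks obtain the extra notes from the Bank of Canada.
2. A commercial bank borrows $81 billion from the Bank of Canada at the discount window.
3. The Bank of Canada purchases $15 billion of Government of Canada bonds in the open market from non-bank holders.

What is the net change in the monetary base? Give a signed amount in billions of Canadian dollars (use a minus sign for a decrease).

Currency withdrawal $7 billion: just a shift between currency and reserves — both are base money → 0.
Discount-window loan $81 billion: Bank of Canada balance sheet expands → +$81B.
Asset purchase (from non-banks) $15 billion: Bank of Canada balance sheet expands → +$15B.
Net: 0 + 81 + 15 = +$96 billion.

+$96 billion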